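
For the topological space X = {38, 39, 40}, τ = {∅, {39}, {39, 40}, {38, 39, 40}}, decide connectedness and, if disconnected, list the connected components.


(X, τ) is connected.

Find clopen sets (U ∈ τ with X ∖ U ∈ τ):
  U = ∅, X ∖ U = {38, 39, 40} — both open, so U is clopen.
  U = {38, 39, 40}, X ∖ U = ∅ — both open, so U is clopen.
Only trivial clopens (∅ and X) exist, so (X, τ) is connected.
Compute connected components by grouping points that agree on all clopens:
  component: {38, 39, 40}


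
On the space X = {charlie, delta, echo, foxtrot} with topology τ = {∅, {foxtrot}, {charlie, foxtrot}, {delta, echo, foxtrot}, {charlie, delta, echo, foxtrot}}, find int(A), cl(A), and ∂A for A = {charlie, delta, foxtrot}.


int(A) = {charlie, foxtrot}, cl(A) = {charlie, delta, echo, foxtrot}, ∂A = {delta, echo}.

Closed sets in (X, τ) are complements of opens:
  closed(X, τ) = {∅, {charlie}, {delta, echo}, {charlie, delta, echo}, {charlie, delta, echo, foxtrot}}.
int(A) = ⋃ {U ∈ τ : U ⊆ A}. Opens contained in A: ∅, {foxtrot}, {charlie, foxtrot}.
Taking the union of these: int(A) = {charlie, foxtrot}.
cl(A) = ⋂ {C closed : A ⊆ C}. Closed sets containing A: {charlie, delta, echo, foxtrot}.
Intersecting these: cl(A) = {charlie, delta, echo, foxtrot}.
∂A = cl(A) ∖ int(A) = {charlie, delta, echo, foxtrot} ∖ {charlie, foxtrot} = {delta, echo}.


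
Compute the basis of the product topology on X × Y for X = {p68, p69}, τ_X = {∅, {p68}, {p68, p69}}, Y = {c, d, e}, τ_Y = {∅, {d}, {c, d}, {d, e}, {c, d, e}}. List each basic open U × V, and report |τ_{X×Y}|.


Basis B = {∅ × ∅, {p68} × {d}, {p68} × {c, d}, {p68} × {d, e}, {p68, p69} × {d}, {p68} × {c, d, e}, {p68, p69} × {c, d}, {p68, p69} × {d, e}, {p68, p69} × {c, d, e}}; |τ_{X×Y}| = 14.

Enumerate products U × V with U ∈ τ_X, V ∈ τ_Y (deduplicated):
  ∅ × ∅ = {} (∅)
  {p68} × {d} = {(p68,d)}
  {p68} × {c, d} = {(p68,c), (p68,d)}
  {p68} × {d, e} = {(p68,d), (p68,e)}
  {p68, p69} × {d} = {(p68,d), (p69,d)}
  {p68} × {c, d, e} = {(p68,c), (p68,d), (p68,e)}
  {p68, p69} × {c, d} = {(p68,c), (p68,d), (p69,c), (p69,d)}
  {p68, p69} × {d, e} = {(p68,d), (p68,e), (p69,d), (p69,e)}
  {p68, p69} × {c, d, e} = {(p68,c), (p68,d), (p68,e), (p69,c), (p69,d), (p69,e)}
These 9 distinct sets form the basis B.
Close under arbitrary unions to get τ_{X×Y}; counting gives |τ_{X×Y}| = 14.


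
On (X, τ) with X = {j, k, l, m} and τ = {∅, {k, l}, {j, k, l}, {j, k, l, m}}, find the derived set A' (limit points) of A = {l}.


A' = {j, k, m}

For each x ∈ X, list the open sets U ∈ τ with x ∈ U, then check whether U ∩ (A ∖ {x}) ≠ ∅ for every such U.
  x = j: opens ∋ x are {j, k, l}, {j, k, l, m}; each meets A ∖ {j}, so x IS a limit point.
  x = k: opens ∋ x are {k, l}, {j, k, l}, {j, k, l, m}; each meets A ∖ {k}, so x IS a limit point.
  x = l: open {k, l} ∋ x has {k, l} ∩ (A ∖ {l}) = ∅, so x is NOT a limit point.
  x = m: opens ∋ x are {j, k, l, m}; each meets A ∖ {m}, so x IS a limit point.
Collecting: A' = {j, k, m}.


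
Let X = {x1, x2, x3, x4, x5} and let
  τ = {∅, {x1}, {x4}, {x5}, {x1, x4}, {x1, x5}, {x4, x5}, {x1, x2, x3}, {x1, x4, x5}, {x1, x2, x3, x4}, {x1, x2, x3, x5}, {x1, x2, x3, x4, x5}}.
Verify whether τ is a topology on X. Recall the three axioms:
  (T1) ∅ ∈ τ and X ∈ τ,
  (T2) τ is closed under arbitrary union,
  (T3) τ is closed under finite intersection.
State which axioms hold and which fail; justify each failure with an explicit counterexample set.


τ IS a topology on X.

Axiom (T1): ∅ ∈ τ? Yes; X ∈ τ? Yes.
Axiom (T2/T3): check pairwise unions and intersections of members of τ.
All pairwise intersections and unions checked — each lies in τ. Therefore τ satisfies (T1), (T2), (T3): it IS a topology on X.


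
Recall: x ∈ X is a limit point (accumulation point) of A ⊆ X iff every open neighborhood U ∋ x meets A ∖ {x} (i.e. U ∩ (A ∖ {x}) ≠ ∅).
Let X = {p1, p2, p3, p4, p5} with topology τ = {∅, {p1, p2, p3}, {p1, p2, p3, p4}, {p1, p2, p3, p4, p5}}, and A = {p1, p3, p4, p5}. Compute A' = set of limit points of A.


A' = {p1, p2, p3, p4, p5}

For each x ∈ X, list the open sets U ∈ τ with x ∈ U, then check whether U ∩ (A ∖ {x}) ≠ ∅ for every such U.
  x = p1: opens ∋ x are {p1, p2, p3}, {p1, p2, p3, p4}, {p1, p2, p3, p4, p5}; each meets A ∖ {p1}, so x IS a limit point.
  x = p2: opens ∋ x are {p1, p2, p3}, {p1, p2, p3, p4}, {p1, p2, p3, p4, p5}; each meets A ∖ {p2}, so x IS a limit point.
  x = p3: opens ∋ x are {p1, p2, p3}, {p1, p2, p3, p4}, {p1, p2, p3, p4, p5}; each meets A ∖ {p3}, so x IS a limit point.
  x = p4: opens ∋ x are {p1, p2, p3, p4}, {p1, p2, p3, p4, p5}; each meets A ∖ {p4}, so x IS a limit point.
  x = p5: opens ∋ x are {p1, p2, p3, p4, p5}; each meets A ∖ {p5}, so x IS a limit point.
Collecting: A' = {p1, p2, p3, p4, p5}.


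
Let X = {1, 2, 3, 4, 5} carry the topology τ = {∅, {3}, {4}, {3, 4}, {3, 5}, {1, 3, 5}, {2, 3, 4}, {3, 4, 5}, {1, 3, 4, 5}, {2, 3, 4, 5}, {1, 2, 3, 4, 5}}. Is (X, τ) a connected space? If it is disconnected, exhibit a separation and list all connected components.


(X, τ) is connected.

Find clopen sets (U ∈ τ with X ∖ U ∈ τ):
  U = ∅, X ∖ U = {1, 2, 3, 4, 5} — both open, so U is clopen.
  U = {1, 2, 3, 4, 5}, X ∖ U = ∅ — both open, so U is clopen.
Only trivial clopens (∅ and X) exist, so (X, τ) is connected.
Compute connected components by grouping points that agree on all clopens:
  component: {1, 2, 3, 4, 5}


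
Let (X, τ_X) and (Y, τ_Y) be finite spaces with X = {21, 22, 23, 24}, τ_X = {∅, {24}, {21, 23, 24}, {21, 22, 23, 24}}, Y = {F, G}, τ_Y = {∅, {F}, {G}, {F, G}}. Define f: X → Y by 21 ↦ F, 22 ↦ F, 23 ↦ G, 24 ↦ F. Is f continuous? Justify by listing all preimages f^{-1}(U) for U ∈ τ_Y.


f is NOT continuous.

Compute f^{-1}(U) for each U ∈ τ_Y:
  U = ∅: f^{-1}(U) = ∅ ∈ τ_X ✓.
  U = {F}: f^{-1}(U) = {21, 22, 24} ∉ τ_X ✗.
  U = {G}: f^{-1}(U) = {23} ∉ τ_X ✗.
  U = {F, G}: f^{-1}(U) = {21, 22, 23, 24} ∈ τ_X ✓.
Found U = {F} with f^{-1}(U) = {21, 22, 24} not in τ_X. Therefore f is NOT continuous.


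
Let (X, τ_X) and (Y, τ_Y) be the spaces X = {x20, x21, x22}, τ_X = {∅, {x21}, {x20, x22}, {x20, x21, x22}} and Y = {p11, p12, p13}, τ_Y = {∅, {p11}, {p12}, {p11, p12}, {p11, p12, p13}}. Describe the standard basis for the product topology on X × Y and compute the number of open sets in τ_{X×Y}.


Basis B = {∅ × ∅, {x21} × {p11}, {x21} × {p12}, {x20, x22} × {p11}, {x20, x22} × {p12}, {x21} × {p11, p12}, {x20, x21, x22} × {p11}, {x20, x21, x22} × {p12}, {x21} × {p11, p12, p13}, {x20, x22} × {p11, p12}, {x20, x22} × {p11, p12, p13}, {x20, x21, x22} × {p11, p12}, {x20, x21, x22} × {p11, p12, p13}}; |τ_{X×Y}| = 25.

Enumerate products U × V with U ∈ τ_X, V ∈ τ_Y (deduplicated):
  ∅ × ∅ = {} (∅)
  {x21} × {p11} = {(x21,p11)}
  {x21} × {p12} = {(x21,p12)}
  {x20, x22} × {p11} = {(x20,p11), (x22,p11)}
  {x20, x22} × {p12} = {(x20,p12), (x22,p12)}
  {x21} × {p11, p12} = {(x21,p11), (x21,p12)}
  {x20, x21, x22} × {p11} = {(x20,p11), (x21,p11), (x22,p11)}
  {x20, x21, x22} × {p12} = {(x20,p12), (x21,p12), (x22,p12)}
  {x21} × {p11, p12, p13} = {(x21,p11), (x21,p12), (x21,p13)}
  {x20, x22} × {p11, p12} = {(x20,p11), (x20,p12), (x22,p11), (x22,p12)}
  {x20, x22} × {p11, p12, p13} = {(x20,p11), (x20,p12), (x20,p13), (x22,p11), (x22,p12), (x22,p13)}
  {x20, x21, x22} × {p11, p12} = {(x20,p11), (x20,p12), (x21,p11), (x21,p12), (x22,p11), (x22,p12)}
  {x20, x21, x22} × {p11, p12, p13} = {(x20,p11), (x20,p12), (x20,p13), (x21,p11), (x21,p12), (x21,p13), (x22,p11), (x22,p12), (x22,p13)}
These 13 distinct sets form the basis B.
Close under arbitrary unions to get τ_{X×Y}; counting gives |τ_{X×Y}| = 25.


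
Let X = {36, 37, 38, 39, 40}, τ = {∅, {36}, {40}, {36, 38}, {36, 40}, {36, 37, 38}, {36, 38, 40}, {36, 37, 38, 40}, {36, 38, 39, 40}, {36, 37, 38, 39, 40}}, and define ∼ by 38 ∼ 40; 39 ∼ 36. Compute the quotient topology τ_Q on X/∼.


X/∼ = {[36=39], [37], [38=40]}; |τ_Q| = 3.

Equivalence classes: [36=39], [37], [38=40].
Quotient map π: X → X/∼ sends 36 ↦ [36=39], 37 ↦ [37], 38 ↦ [38=40], 39 ↦ [36=39], 40 ↦ [38=40].
For each subset V ⊆ X/∼, compute π^{-1}(V) ⊆ X and check whether π^{-1}(V) ∈ τ. V is open in τ_Q iff π^{-1}(V) ∈ τ.
  V = {}: π^{-1}(V) = ∅ ∈ τ ✓.
  V = {[36=39]}: π^{-1}(V) = {36, 39} ∉ τ ✗.
  V = {[37]}: π^{-1}(V) = {37} ∉ τ ✗.
  V = {[36=39], [37]}: π^{-1}(V) = {36, 37, 39} ∉ τ ✗.
  V = {[38=40]}: π^{-1}(V) = {38, 40} ∉ τ ✗.
  V = {[36=39], [38=40]}: π^{-1}(V) = {36, 38, 39, 40} ∈ τ ✓.
  V = {[37], [38=40]}: π^{-1}(V) = {37, 38, 40} ∉ τ ✗.
  V = {[36=39], [37], [38=40]}: π^{-1}(V) = {36, 37, 38, 39, 40} ∈ τ ✓.
Open sets in the quotient: τ_Q = {{}, {[36=39], [38=40]}, {[36=39], [37], [38=40]}} (3 elements).


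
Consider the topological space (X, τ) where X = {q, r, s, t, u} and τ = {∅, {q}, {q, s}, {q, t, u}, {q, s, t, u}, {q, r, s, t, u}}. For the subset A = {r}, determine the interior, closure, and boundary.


int(A) = ∅, cl(A) = {r}, ∂A = {r}.

Closed sets in (X, τ) are complements of opens:
  closed(X, τ) = {∅, {r}, {r, s}, {r, t, u}, {r, s, t, u}, {q, r, s, t, u}}.
int(A) = ⋃ {U ∈ τ : U ⊆ A}. Opens contained in A: ∅.
Taking the union of these: int(A) = ∅.
cl(A) = ⋂ {C closed : A ⊆ C}. Closed sets containing A: {r}, {r, s}, {r, t, u}, {r, s, t, u}, {q, r, s, t, u}.
Intersecting these: cl(A) = {r}.
∂A = cl(A) ∖ int(A) = {r} ∖ ∅ = {r}.


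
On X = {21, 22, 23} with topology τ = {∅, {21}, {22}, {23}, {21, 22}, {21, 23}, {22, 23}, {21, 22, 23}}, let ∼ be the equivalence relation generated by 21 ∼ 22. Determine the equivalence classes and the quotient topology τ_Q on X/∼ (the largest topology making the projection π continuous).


X/∼ = {[21=22], [23]}; |τ_Q| = 4.

Equivalence classes: [21=22], [23].
Quotient map π: X → X/∼ sends 21 ↦ [21=22], 22 ↦ [21=22], 23 ↦ [23].
For each subset V ⊆ X/∼, compute π^{-1}(V) ⊆ X and check whether π^{-1}(V) ∈ τ. V is open in τ_Q iff π^{-1}(V) ∈ τ.
  V = {}: π^{-1}(V) = ∅ ∈ τ ✓.
  V = {[21=22]}: π^{-1}(V) = {21, 22} ∈ τ ✓.
  V = {[23]}: π^{-1}(V) = {23} ∈ τ ✓.
  V = {[21=22], [23]}: π^{-1}(V) = {21, 22, 23} ∈ τ ✓.
Open sets in the quotient: τ_Q = {{}, {[21=22]}, {[23]}, {[21=22], [23]}} (4 elements).


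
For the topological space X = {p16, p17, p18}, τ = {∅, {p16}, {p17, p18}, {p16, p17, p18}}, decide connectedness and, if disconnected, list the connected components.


(X, τ) is disconnected; components = [{p16}, {p17, p18}].

Find clopen sets (U ∈ τ with X ∖ U ∈ τ):
  U = ∅, X ∖ U = {p16, p17, p18} — both open, so U is clopen.
  U = {p16}, X ∖ U = {p17, p18} — both open, so U is clopen.
  U = {p17, p18}, X ∖ U = {p16} — both open, so U is clopen.
  U = {p16, p17, p18}, X ∖ U = ∅ — both open, so U is clopen.
Nontrivial clopen(s) exist: e.g. {p17, p18}. So (X, τ) is disconnected.
Compute connected components by grouping points that agree on all clopens:
  component: {p16}
  component: {p17, p18}


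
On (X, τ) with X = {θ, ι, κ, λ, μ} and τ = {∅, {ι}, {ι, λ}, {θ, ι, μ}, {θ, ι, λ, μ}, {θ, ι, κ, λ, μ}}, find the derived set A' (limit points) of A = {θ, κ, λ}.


A' = {κ, μ}

For each x ∈ X, list the open sets U ∈ τ with x ∈ U, then check whether U ∩ (A ∖ {x}) ≠ ∅ for every such U.
  x = θ: open {θ, ι, μ} ∋ x has {θ, ι, μ} ∩ (A ∖ {θ}) = ∅, so x is NOT a limit point.
  x = ι: open {ι} ∋ x has {ι} ∩ (A ∖ {ι}) = ∅, so x is NOT a limit point.
  x = κ: opens ∋ x are {θ, ι, κ, λ, μ}; each meets A ∖ {κ}, so x IS a limit point.
  x = λ: open {ι, λ} ∋ x has {ι, λ} ∩ (A ∖ {λ}) = ∅, so x is NOT a limit point.
  x = μ: opens ∋ x are {θ, ι, μ}, {θ, ι, λ, μ}, {θ, ι, κ, λ, μ}; each meets A ∖ {μ}, so x IS a limit point.
Collecting: A' = {κ, μ}.


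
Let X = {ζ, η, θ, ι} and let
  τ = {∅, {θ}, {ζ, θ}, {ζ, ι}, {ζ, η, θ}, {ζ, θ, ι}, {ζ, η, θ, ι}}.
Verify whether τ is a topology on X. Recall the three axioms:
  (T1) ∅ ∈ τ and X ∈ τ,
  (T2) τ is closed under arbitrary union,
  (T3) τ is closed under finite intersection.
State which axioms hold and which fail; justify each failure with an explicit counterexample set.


τ is NOT a topology on X.

Axiom (T1): ∅ ∈ τ? Yes; X ∈ τ? Yes.
Axiom (T2/T3): check pairwise unions and intersections of members of τ.
Counterexample for (T3): {ζ, θ} ∩ {ζ, ι} = {ζ} ∉ τ. Therefore τ is NOT a topology.


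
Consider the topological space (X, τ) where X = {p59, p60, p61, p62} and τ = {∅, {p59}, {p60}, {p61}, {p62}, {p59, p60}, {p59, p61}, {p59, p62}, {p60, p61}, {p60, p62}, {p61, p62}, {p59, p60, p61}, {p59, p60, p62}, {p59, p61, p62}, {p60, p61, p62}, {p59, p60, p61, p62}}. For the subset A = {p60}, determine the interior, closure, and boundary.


int(A) = {p60}, cl(A) = {p60}, ∂A = ∅.

Closed sets in (X, τ) are complements of opens:
  closed(X, τ) = {∅, {p59}, {p60}, {p61}, {p62}, {p59, p60}, {p59, p61}, {p59, p62}, {p60, p61}, {p60, p62}, {p61, p62}, {p59, p60, p61}, {p59, p60, p62}, {p59, p61, p62}, {p60, p61, p62}, {p59, p60, p61, p62}}.
int(A) = ⋃ {U ∈ τ : U ⊆ A}. Opens contained in A: ∅, {p60}.
Taking the union of these: int(A) = {p60}.
cl(A) = ⋂ {C closed : A ⊆ C}. Closed sets containing A: {p60}, {p59, p60}, {p60, p61}, {p60, p62}, {p59, p60, p61}, {p59, p60, p62}, {p60, p61, p62}, {p59, p60, p61, p62}.
Intersecting these: cl(A) = {p60}.
∂A = cl(A) ∖ int(A) = {p60} ∖ {p60} = ∅.


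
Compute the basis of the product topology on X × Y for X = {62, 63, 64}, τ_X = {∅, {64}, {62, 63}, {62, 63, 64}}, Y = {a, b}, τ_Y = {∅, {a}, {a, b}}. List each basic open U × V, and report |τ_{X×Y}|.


Basis B = {∅ × ∅, {64} × {a}, {62, 63} × {a}, {64} × {a, b}, {62, 63, 64} × {a}, {62, 63} × {a, b}, {62, 63, 64} × {a, b}}; |τ_{X×Y}| = 9.

Enumerate products U × V with U ∈ τ_X, V ∈ τ_Y (deduplicated):
  ∅ × ∅ = {} (∅)
  {64} × {a} = {(64,a)}
  {62, 63} × {a} = {(62,a), (63,a)}
  {64} × {a, b} = {(64,a), (64,b)}
  {62, 63, 64} × {a} = {(62,a), (63,a), (64,a)}
  {62, 63} × {a, b} = {(62,a), (62,b), (63,a), (63,b)}
  {62, 63, 64} × {a, b} = {(62,a), (62,b), (63,a), (63,b), (64,a), (64,b)}
These 7 distinct sets form the basis B.
Close under arbitrary unions to get τ_{X×Y}; counting gives |τ_{X×Y}| = 9.


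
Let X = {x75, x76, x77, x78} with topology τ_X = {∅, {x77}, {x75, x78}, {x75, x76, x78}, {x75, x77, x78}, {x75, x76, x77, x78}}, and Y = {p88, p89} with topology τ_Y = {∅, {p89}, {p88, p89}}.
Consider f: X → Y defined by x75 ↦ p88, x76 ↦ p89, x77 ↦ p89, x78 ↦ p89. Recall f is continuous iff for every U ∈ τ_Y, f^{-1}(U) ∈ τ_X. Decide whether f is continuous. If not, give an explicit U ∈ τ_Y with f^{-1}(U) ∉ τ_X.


f is NOT continuous.

Compute f^{-1}(U) for each U ∈ τ_Y:
  U = ∅: f^{-1}(U) = ∅ ∈ τ_X ✓.
  U = {p89}: f^{-1}(U) = {x76, x77, x78} ∉ τ_X ✗.
  U = {p88, p89}: f^{-1}(U) = {x75, x76, x77, x78} ∈ τ_X ✓.
Found U = {p89} with f^{-1}(U) = {x76, x77, x78} not in τ_X. Therefore f is NOT continuous.


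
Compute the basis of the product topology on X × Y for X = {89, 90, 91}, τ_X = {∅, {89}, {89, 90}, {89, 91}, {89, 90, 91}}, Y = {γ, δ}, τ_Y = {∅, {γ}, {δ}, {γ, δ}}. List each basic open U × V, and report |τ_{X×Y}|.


Basis B = {∅ × ∅, {89} × {γ}, {89} × {δ}, {89} × {γ, δ}, {89, 90} × {γ}, {89, 91} × {γ}, {89, 90} × {δ}, {89, 91} × {δ}, {89, 90, 91} × {γ}, {89, 90, 91} × {δ}, {89, 90} × {γ, δ}, {89, 91} × {γ, δ}, {89, 90, 91} × {γ, δ}}; |τ_{X×Y}| = 25.

Enumerate products U × V with U ∈ τ_X, V ∈ τ_Y (deduplicated):
  ∅ × ∅ = {} (∅)
  {89} × {γ} = {(89,γ)}
  {89} × {δ} = {(89,δ)}
  {89} × {γ, δ} = {(89,γ), (89,δ)}
  {89, 90} × {γ} = {(89,γ), (90,γ)}
  {89, 91} × {γ} = {(89,γ), (91,γ)}
  {89, 90} × {δ} = {(89,δ), (90,δ)}
  {89, 91} × {δ} = {(89,δ), (91,δ)}
  {89, 90, 91} × {γ} = {(89,γ), (90,γ), (91,γ)}
  {89, 90, 91} × {δ} = {(89,δ), (90,δ), (91,δ)}
  {89, 90} × {γ, δ} = {(89,γ), (89,δ), (90,γ), (90,δ)}
  {89, 91} × {γ, δ} = {(89,γ), (89,δ), (91,γ), (91,δ)}
  {89, 90, 91} × {γ, δ} = {(89,γ), (89,δ), (90,γ), (90,δ), (91,γ), (91,δ)}
These 13 distinct sets form the basis B.
Close under arbitrary unions to get τ_{X×Y}; counting gives |τ_{X×Y}| = 25.


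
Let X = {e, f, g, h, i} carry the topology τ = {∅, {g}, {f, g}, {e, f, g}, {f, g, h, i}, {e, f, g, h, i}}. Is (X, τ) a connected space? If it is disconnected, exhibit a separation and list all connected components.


(X, τ) is connected.

Find clopen sets (U ∈ τ with X ∖ U ∈ τ):
  U = ∅, X ∖ U = {e, f, g, h, i} — both open, so U is clopen.
  U = {e, f, g, h, i}, X ∖ U = ∅ — both open, so U is clopen.
Only trivial clopens (∅ and X) exist, so (X, τ) is connected.
Compute connected components by grouping points that agree on all clopens:
  component: {e, f, g, h, i}


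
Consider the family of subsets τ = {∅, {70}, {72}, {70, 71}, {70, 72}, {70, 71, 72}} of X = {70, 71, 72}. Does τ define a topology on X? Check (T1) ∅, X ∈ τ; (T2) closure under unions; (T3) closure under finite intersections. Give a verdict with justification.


τ IS a topology on X.

Axiom (T1): ∅ ∈ τ? Yes; X ∈ τ? Yes.
Axiom (T2/T3): check pairwise unions and intersections of members of τ.
All pairwise intersections and unions checked — each lies in τ. Therefore τ satisfies (T1), (T2), (T3): it IS a topology on X.


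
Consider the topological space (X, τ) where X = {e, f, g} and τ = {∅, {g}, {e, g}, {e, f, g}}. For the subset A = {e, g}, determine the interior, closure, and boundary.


int(A) = {e, g}, cl(A) = {e, f, g}, ∂A = {f}.

Closed sets in (X, τ) are complements of opens:
  closed(X, τ) = {∅, {f}, {e, f}, {e, f, g}}.
int(A) = ⋃ {U ∈ τ : U ⊆ A}. Opens contained in A: ∅, {g}, {e, g}.
Taking the union of these: int(A) = {e, g}.
cl(A) = ⋂ {C closed : A ⊆ C}. Closed sets containing A: {e, f, g}.
Intersecting these: cl(A) = {e, f, g}.
∂A = cl(A) ∖ int(A) = {e, f, g} ∖ {e, g} = {f}.


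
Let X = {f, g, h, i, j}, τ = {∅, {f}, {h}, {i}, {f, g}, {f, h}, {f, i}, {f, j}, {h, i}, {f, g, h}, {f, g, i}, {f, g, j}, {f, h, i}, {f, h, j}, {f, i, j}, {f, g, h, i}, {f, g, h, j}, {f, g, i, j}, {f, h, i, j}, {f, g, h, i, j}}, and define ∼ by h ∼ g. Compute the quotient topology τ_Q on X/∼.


X/∼ = {[f], [g=h], [i], [j]}; |τ_Q| = 10.

Equivalence classes: [f], [g=h], [i], [j].
Quotient map π: X → X/∼ sends f ↦ [f], g ↦ [g=h], h ↦ [g=h], i ↦ [i], j ↦ [j].
For each subset V ⊆ X/∼, compute π^{-1}(V) ⊆ X and check whether π^{-1}(V) ∈ τ. V is open in τ_Q iff π^{-1}(V) ∈ τ.
  V = {}: π^{-1}(V) = ∅ ∈ τ ✓.
  V = {[f]}: π^{-1}(V) = {f} ∈ τ ✓.
  V = {[g=h]}: π^{-1}(V) = {g, h} ∉ τ ✗.
  V = {[f], [g=h]}: π^{-1}(V) = {f, g, h} ∈ τ ✓.
  V = {[i]}: π^{-1}(V) = {i} ∈ τ ✓.
  V = {[f], [i]}: π^{-1}(V) = {f, i} ∈ τ ✓.
  V = {[g=h], [i]}: π^{-1}(V) = {g, h, i} ∉ τ ✗.
  V = {[f], [g=h], [i]}: π^{-1}(V) = {f, g, h, i} ∈ τ ✓.
  V = {[j]}: π^{-1}(V) = {j} ∉ τ ✗.
  V = {[f], [j]}: π^{-1}(V) = {f, j} ∈ τ ✓.
  V = {[g=h], [j]}: π^{-1}(V) = {g, h, j} ∉ τ ✗.
  V = {[f], [g=h], [j]}: π^{-1}(V) = {f, g, h, j} ∈ τ ✓.
  V = {[i], [j]}: π^{-1}(V) = {i, j} ∉ τ ✗.
  V = {[f], [i], [j]}: π^{-1}(V) = {f, i, j} ∈ τ ✓.
  V = {[g=h], [i], [j]}: π^{-1}(V) = {g, h, i, j} ∉ τ ✗.
  V = {[f], [g=h], [i], [j]}: π^{-1}(V) = {f, g, h, i, j} ∈ τ ✓.
Open sets in the quotient: τ_Q = {{}, {[f]}, {[f], [g=h]}, {[i]}, {[f], [i]}, {[f], [g=h], [i]}, {[f], [j]}, {[f], [g=h], [j]}, {[f], [i], [j]}, {[f], [g=h], [i], [j]}} (10 elements).


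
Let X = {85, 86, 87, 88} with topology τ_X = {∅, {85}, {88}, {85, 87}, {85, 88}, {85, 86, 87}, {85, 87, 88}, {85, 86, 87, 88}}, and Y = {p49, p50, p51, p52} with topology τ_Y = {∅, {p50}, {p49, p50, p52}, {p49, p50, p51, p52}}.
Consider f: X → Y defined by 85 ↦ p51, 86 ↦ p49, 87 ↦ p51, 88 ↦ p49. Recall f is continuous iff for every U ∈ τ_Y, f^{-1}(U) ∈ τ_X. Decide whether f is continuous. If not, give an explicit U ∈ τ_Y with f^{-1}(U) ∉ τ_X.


f is NOT continuous.

Compute f^{-1}(U) for each U ∈ τ_Y:
  U = ∅: f^{-1}(U) = ∅ ∈ τ_X ✓.
  U = {p50}: f^{-1}(U) = ∅ ∈ τ_X ✓.
  U = {p49, p50, p52}: f^{-1}(U) = {86, 88} ∉ τ_X ✗.
  U = {p49, p50, p51, p52}: f^{-1}(U) = {85, 86, 87, 88} ∈ τ_X ✓.
Found U = {p49, p50, p52} with f^{-1}(U) = {86, 88} not in τ_X. Therefore f is NOT continuous.


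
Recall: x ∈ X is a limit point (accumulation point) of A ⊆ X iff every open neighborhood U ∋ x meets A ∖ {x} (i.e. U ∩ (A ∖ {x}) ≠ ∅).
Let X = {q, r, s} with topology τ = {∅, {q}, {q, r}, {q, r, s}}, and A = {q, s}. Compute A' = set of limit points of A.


A' = {r, s}

For each x ∈ X, list the open sets U ∈ τ with x ∈ U, then check whether U ∩ (A ∖ {x}) ≠ ∅ for every such U.
  x = q: open {q} ∋ x has {q} ∩ (A ∖ {q}) = ∅, so x is NOT a limit point.
  x = r: opens ∋ x are {q, r}, {q, r, s}; each meets A ∖ {r}, so x IS a limit point.
  x = s: opens ∋ x are {q, r, s}; each meets A ∖ {s}, so x IS a limit point.
Collecting: A' = {r, s}.


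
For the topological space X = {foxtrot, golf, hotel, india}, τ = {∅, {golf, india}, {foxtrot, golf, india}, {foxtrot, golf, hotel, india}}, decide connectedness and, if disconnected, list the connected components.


(X, τ) is connected.

Find clopen sets (U ∈ τ with X ∖ U ∈ τ):
  U = ∅, X ∖ U = {foxtrot, golf, hotel, india} — both open, so U is clopen.
  U = {foxtrot, golf, hotel, india}, X ∖ U = ∅ — both open, so U is clopen.
Only trivial clopens (∅ and X) exist, so (X, τ) is connected.
Compute connected components by grouping points that agree on all clopens:
  component: {foxtrot, golf, hotel, india}


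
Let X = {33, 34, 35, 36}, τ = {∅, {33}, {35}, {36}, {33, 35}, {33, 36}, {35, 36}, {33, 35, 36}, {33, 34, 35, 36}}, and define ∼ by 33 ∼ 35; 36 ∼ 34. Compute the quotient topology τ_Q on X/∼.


X/∼ = {[33=35], [34=36]}; |τ_Q| = 3.

Equivalence classes: [33=35], [34=36].
Quotient map π: X → X/∼ sends 33 ↦ [33=35], 34 ↦ [34=36], 35 ↦ [33=35], 36 ↦ [34=36].
For each subset V ⊆ X/∼, compute π^{-1}(V) ⊆ X and check whether π^{-1}(V) ∈ τ. V is open in τ_Q iff π^{-1}(V) ∈ τ.
  V = {}: π^{-1}(V) = ∅ ∈ τ ✓.
  V = {[33=35]}: π^{-1}(V) = {33, 35} ∈ τ ✓.
  V = {[34=36]}: π^{-1}(V) = {34, 36} ∉ τ ✗.
  V = {[33=35], [34=36]}: π^{-1}(V) = {33, 34, 35, 36} ∈ τ ✓.
Open sets in the quotient: τ_Q = {{}, {[33=35]}, {[33=35], [34=36]}} (3 elements).


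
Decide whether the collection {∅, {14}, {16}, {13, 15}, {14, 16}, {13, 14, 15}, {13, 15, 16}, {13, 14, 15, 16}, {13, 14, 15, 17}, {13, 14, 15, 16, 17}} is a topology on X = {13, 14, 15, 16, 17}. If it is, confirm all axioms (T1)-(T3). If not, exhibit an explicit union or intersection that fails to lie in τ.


τ IS a topology on X.

Axiom (T1): ∅ ∈ τ? Yes; X ∈ τ? Yes.
Axiom (T2/T3): check pairwise unions and intersections of members of τ.
All pairwise intersections and unions checked — each lies in τ. Therefore τ satisfies (T1), (T2), (T3): it IS a topology on X.


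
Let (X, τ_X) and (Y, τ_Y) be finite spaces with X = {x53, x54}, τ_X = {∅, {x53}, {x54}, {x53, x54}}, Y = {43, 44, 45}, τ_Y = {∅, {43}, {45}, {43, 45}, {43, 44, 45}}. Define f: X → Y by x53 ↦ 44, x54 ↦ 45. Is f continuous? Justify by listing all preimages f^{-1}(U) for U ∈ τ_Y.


f IS continuous.

Compute f^{-1}(U) for each U ∈ τ_Y:
  U = ∅: f^{-1}(U) = ∅ ∈ τ_X ✓.
  U = {43}: f^{-1}(U) = ∅ ∈ τ_X ✓.
  U = {45}: f^{-1}(U) = {x54} ∈ τ_X ✓.
  U = {43, 45}: f^{-1}(U) = {x54} ∈ τ_X ✓.
  U = {43, 44, 45}: f^{-1}(U) = {x53, x54} ∈ τ_X ✓.
Every preimage lies in τ_X, so f IS continuous.


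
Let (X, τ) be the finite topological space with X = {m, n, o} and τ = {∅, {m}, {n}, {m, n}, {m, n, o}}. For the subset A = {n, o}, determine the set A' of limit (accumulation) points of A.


A' = {o}

For each x ∈ X, list the open sets U ∈ τ with x ∈ U, then check whether U ∩ (A ∖ {x}) ≠ ∅ for every such U.
  x = m: open {m} ∋ x has {m} ∩ (A ∖ {m}) = ∅, so x is NOT a limit point.
  x = n: open {n} ∋ x has {n} ∩ (A ∖ {n}) = ∅, so x is NOT a limit point.
  x = o: opens ∋ x are {m, n, o}; each meets A ∖ {o}, so x IS a limit point.
Collecting: A' = {o}.


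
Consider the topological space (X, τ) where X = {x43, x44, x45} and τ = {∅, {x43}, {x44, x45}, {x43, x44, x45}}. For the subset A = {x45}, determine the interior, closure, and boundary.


int(A) = ∅, cl(A) = {x44, x45}, ∂A = {x44, x45}.

Closed sets in (X, τ) are complements of opens:
  closed(X, τ) = {∅, {x43}, {x44, x45}, {x43, x44, x45}}.
int(A) = ⋃ {U ∈ τ : U ⊆ A}. Opens contained in A: ∅.
Taking the union of these: int(A) = ∅.
cl(A) = ⋂ {C closed : A ⊆ C}. Closed sets containing A: {x44, x45}, {x43, x44, x45}.
Intersecting these: cl(A) = {x44, x45}.
∂A = cl(A) ∖ int(A) = {x44, x45} ∖ ∅ = {x44, x45}.


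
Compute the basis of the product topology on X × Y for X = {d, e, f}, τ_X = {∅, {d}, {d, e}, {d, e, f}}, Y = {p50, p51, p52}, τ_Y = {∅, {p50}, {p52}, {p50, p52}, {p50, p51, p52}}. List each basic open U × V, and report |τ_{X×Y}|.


Basis B = {∅ × ∅, {d} × {p50}, {d} × {p52}, {d} × {p50, p52}, {d, e} × {p50}, {d, e} × {p52}, {d} × {p50, p51, p52}, {d, e, f} × {p50}, {d, e, f} × {p52}, {d, e} × {p50, p52}, {d, e} × {p50, p51, p52}, {d, e, f} × {p50, p52}, {d, e, f} × {p50, p51, p52}}; |τ_{X×Y}| = 30.

Enumerate products U × V with U ∈ τ_X, V ∈ τ_Y (deduplicated):
  ∅ × ∅ = {} (∅)
  {d} × {p50} = {(d,p50)}
  {d} × {p52} = {(d,p52)}
  {d} × {p50, p52} = {(d,p50), (d,p52)}
  {d, e} × {p50} = {(d,p50), (e,p50)}
  {d, e} × {p52} = {(d,p52), (e,p52)}
  {d} × {p50, p51, p52} = {(d,p50), (d,p51), (d,p52)}
  {d, e, f} × {p50} = {(d,p50), (e,p50), (f,p50)}
  {d, e, f} × {p52} = {(d,p52), (e,p52), (f,p52)}
  {d, e} × {p50, p52} = {(d,p50), (d,p52), (e,p50), (e,p52)}
  {d, e} × {p50, p51, p52} = {(d,p50), (d,p51), (d,p52), (e,p50), (e,p51), (e,p52)}
  {d, e, f} × {p50, p52} = {(d,p50), (d,p52), (e,p50), (e,p52), (f,p50), (f,p52)}
  {d, e, f} × {p50, p51, p52} = {(d,p50), (d,p51), (d,p52), (e,p50), (e,p51), (e,p52), (f,p50), (f,p51), (f,p52)}
These 13 distinct sets form the basis B.
Close under arbitrary unions to get τ_{X×Y}; counting gives |τ_{X×Y}| = 30.


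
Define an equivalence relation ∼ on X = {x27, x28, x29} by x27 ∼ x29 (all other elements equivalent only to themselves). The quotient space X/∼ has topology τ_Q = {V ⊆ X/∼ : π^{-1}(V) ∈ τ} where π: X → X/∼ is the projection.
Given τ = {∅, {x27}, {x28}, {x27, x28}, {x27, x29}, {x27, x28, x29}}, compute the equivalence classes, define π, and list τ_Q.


X/∼ = {[x27=x29], [x28]}; |τ_Q| = 4.

Equivalence classes: [x27=x29], [x28].
Quotient map π: X → X/∼ sends x27 ↦ [x27=x29], x28 ↦ [x28], x29 ↦ [x27=x29].
For each subset V ⊆ X/∼, compute π^{-1}(V) ⊆ X and check whether π^{-1}(V) ∈ τ. V is open in τ_Q iff π^{-1}(V) ∈ τ.
  V = {}: π^{-1}(V) = ∅ ∈ τ ✓.
  V = {[x27=x29]}: π^{-1}(V) = {x27, x29} ∈ τ ✓.
  V = {[x28]}: π^{-1}(V) = {x28} ∈ τ ✓.
  V = {[x27=x29], [x28]}: π^{-1}(V) = {x27, x28, x29} ∈ τ ✓.
Open sets in the quotient: τ_Q = {{}, {[x27=x29]}, {[x28]}, {[x27=x29], [x28]}} (4 elements).


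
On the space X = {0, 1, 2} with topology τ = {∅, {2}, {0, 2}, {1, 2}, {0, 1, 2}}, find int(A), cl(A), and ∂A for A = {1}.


int(A) = ∅, cl(A) = {1}, ∂A = {1}.

Closed sets in (X, τ) are complements of opens:
  closed(X, τ) = {∅, {0}, {1}, {0, 1}, {0, 1, 2}}.
int(A) = ⋃ {U ∈ τ : U ⊆ A}. Opens contained in A: ∅.
Taking the union of these: int(A) = ∅.
cl(A) = ⋂ {C closed : A ⊆ C}. Closed sets containing A: {1}, {0, 1}, {0, 1, 2}.
Intersecting these: cl(A) = {1}.
∂A = cl(A) ∖ int(A) = {1} ∖ ∅ = {1}.


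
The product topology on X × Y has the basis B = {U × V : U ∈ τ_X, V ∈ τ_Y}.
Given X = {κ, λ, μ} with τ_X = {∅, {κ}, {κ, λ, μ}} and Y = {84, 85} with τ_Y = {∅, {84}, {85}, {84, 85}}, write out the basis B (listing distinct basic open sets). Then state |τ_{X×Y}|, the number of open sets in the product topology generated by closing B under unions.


Basis B = {∅ × ∅, {κ} × {84}, {κ} × {85}, {κ} × {84, 85}, {κ, λ, μ} × {84}, {κ, λ, μ} × {85}, {κ, λ, μ} × {84, 85}}; |τ_{X×Y}| = 9.

Enumerate products U × V with U ∈ τ_X, V ∈ τ_Y (deduplicated):
  ∅ × ∅ = {} (∅)
  {κ} × {84} = {(κ,84)}
  {κ} × {85} = {(κ,85)}
  {κ} × {84, 85} = {(κ,84), (κ,85)}
  {κ, λ, μ} × {84} = {(κ,84), (λ,84), (μ,84)}
  {κ, λ, μ} × {85} = {(κ,85), (λ,85), (μ,85)}
  {κ, λ, μ} × {84, 85} = {(κ,84), (κ,85), (λ,84), (λ,85), (μ,84), (μ,85)}
These 7 distinct sets form the basis B.
Close under arbitrary unions to get τ_{X×Y}; counting gives |τ_{X×Y}| = 9.


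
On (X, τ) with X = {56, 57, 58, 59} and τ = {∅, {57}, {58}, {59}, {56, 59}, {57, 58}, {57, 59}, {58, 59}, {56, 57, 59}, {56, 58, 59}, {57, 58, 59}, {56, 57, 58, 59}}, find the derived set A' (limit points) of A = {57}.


A' = ∅

For each x ∈ X, list the open sets U ∈ τ with x ∈ U, then check whether U ∩ (A ∖ {x}) ≠ ∅ for every such U.
  x = 56: open {56, 59} ∋ x has {56, 59} ∩ (A ∖ {56}) = ∅, so x is NOT a limit point.
  x = 57: open {57} ∋ x has {57} ∩ (A ∖ {57}) = ∅, so x is NOT a limit point.
  x = 58: open {58} ∋ x has {58} ∩ (A ∖ {58}) = ∅, so x is NOT a limit point.
  x = 59: open {59} ∋ x has {59} ∩ (A ∖ {59}) = ∅, so x is NOT a limit point.
Collecting: A' = ∅.


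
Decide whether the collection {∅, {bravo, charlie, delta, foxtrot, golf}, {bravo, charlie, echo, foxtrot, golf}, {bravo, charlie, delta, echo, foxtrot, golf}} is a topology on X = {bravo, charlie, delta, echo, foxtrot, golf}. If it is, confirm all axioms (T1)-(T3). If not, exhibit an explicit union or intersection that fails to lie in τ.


τ is NOT a topology on X.

Axiom (T1): ∅ ∈ τ? Yes; X ∈ τ? Yes.
Axiom (T2/T3): check pairwise unions and intersections of members of τ.
Counterexample for (T3): {bravo, charlie, delta, foxtrot, golf} ∩ {bravo, charlie, echo, foxtrot, golf} = {bravo, charlie, foxtrot, golf} ∉ τ. Therefore τ is NOT a topology.


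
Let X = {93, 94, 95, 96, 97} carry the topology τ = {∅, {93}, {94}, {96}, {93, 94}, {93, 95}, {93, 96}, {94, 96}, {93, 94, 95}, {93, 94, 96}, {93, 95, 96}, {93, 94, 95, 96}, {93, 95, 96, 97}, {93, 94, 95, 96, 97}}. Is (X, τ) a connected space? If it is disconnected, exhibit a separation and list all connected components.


(X, τ) is disconnected; components = [{94}, {93, 95, 96, 97}].

Find clopen sets (U ∈ τ with X ∖ U ∈ τ):
  U = ∅, X ∖ U = {93, 94, 95, 96, 97} — both open, so U is clopen.
  U = {94}, X ∖ U = {93, 95, 96, 97} — both open, so U is clopen.
  U = {93, 95, 96, 97}, X ∖ U = {94} — both open, so U is clopen.
  U = {93, 94, 95, 96, 97}, X ∖ U = ∅ — both open, so U is clopen.
Nontrivial clopen(s) exist: e.g. {94}. So (X, τ) is disconnected.
Compute connected components by grouping points that agree on all clopens:
  component: {94}
  component: {93, 95, 96, 97}


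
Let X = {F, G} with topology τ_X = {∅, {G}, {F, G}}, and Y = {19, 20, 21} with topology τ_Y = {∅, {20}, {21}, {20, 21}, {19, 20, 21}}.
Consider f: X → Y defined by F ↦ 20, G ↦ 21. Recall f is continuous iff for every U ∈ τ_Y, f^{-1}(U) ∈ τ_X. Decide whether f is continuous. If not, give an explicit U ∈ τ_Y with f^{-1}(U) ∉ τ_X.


f is NOT continuous.

Compute f^{-1}(U) for each U ∈ τ_Y:
  U = ∅: f^{-1}(U) = ∅ ∈ τ_X ✓.
  U = {20}: f^{-1}(U) = {F} ∉ τ_X ✗.
  U = {21}: f^{-1}(U) = {G} ∈ τ_X ✓.
  U = {20, 21}: f^{-1}(U) = {F, G} ∈ τ_X ✓.
  U = {19, 20, 21}: f^{-1}(U) = {F, G} ∈ τ_X ✓.
Found U = {20} with f^{-1}(U) = {F} not in τ_X. Therefore f is NOT continuous.


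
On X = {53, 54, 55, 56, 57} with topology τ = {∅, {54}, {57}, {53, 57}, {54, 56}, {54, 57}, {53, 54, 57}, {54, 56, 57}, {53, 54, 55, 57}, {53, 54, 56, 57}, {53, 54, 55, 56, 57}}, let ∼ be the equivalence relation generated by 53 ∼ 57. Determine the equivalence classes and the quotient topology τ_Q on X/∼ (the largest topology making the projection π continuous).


X/∼ = {[53=57], [54], [55], [56]}; |τ_Q| = 8.

Equivalence classes: [53=57], [54], [55], [56].
Quotient map π: X → X/∼ sends 53 ↦ [53=57], 54 ↦ [54], 55 ↦ [55], 56 ↦ [56], 57 ↦ [53=57].
For each subset V ⊆ X/∼, compute π^{-1}(V) ⊆ X and check whether π^{-1}(V) ∈ τ. V is open in τ_Q iff π^{-1}(V) ∈ τ.
  V = {}: π^{-1}(V) = ∅ ∈ τ ✓.
  V = {[53=57]}: π^{-1}(V) = {53, 57} ∈ τ ✓.
  V = {[54]}: π^{-1}(V) = {54} ∈ τ ✓.
  V = {[53=57], [54]}: π^{-1}(V) = {53, 54, 57} ∈ τ ✓.
  V = {[55]}: π^{-1}(V) = {55} ∉ τ ✗.
  V = {[53=57], [55]}: π^{-1}(V) = {53, 55, 57} ∉ τ ✗.
  V = {[54], [55]}: π^{-1}(V) = {54, 55} ∉ τ ✗.
  V = {[53=57], [54], [55]}: π^{-1}(V) = {53, 54, 55, 57} ∈ τ ✓.
  V = {[56]}: π^{-1}(V) = {56} ∉ τ ✗.
  V = {[53=57], [56]}: π^{-1}(V) = {53, 56, 57} ∉ τ ✗.
  V = {[54], [56]}: π^{-1}(V) = {54, 56} ∈ τ ✓.
  V = {[53=57], [54], [56]}: π^{-1}(V) = {53, 54, 56, 57} ∈ τ ✓.
  V = {[55], [56]}: π^{-1}(V) = {55, 56} ∉ τ ✗.
  V = {[53=57], [55], [56]}: π^{-1}(V) = {53, 55, 56, 57} ∉ τ ✗.
  V = {[54], [55], [56]}: π^{-1}(V) = {54, 55, 56} ∉ τ ✗.
  V = {[53=57], [54], [55], [56]}: π^{-1}(V) = {53, 54, 55, 56, 57} ∈ τ ✓.
Open sets in the quotient: τ_Q = {{}, {[53=57]}, {[54]}, {[53=57], [54]}, {[53=57], [54], [55]}, {[54], [56]}, {[53=57], [54], [56]}, {[53=57], [54], [55], [56]}} (8 elements).


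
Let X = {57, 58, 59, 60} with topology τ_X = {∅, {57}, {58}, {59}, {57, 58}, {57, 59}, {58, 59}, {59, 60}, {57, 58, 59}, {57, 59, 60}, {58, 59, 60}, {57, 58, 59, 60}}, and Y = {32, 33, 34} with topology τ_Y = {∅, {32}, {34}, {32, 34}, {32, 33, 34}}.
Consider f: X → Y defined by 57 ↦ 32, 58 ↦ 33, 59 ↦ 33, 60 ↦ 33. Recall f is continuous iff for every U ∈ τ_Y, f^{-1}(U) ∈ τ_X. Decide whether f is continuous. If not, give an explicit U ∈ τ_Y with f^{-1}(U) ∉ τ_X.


f IS continuous.

Compute f^{-1}(U) for each U ∈ τ_Y:
  U = ∅: f^{-1}(U) = ∅ ∈ τ_X ✓.
  U = {32}: f^{-1}(U) = {57} ∈ τ_X ✓.
  U = {34}: f^{-1}(U) = ∅ ∈ τ_X ✓.
  U = {32, 34}: f^{-1}(U) = {57} ∈ τ_X ✓.
  U = {32, 33, 34}: f^{-1}(U) = {57, 58, 59, 60} ∈ τ_X ✓.
Every preimage lies in τ_X, so f IS continuous.


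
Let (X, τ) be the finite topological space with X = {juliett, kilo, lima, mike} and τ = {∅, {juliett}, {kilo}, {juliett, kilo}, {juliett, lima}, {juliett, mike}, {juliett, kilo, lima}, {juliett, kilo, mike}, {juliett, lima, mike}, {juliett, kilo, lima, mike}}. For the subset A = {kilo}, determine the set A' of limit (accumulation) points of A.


A' = ∅

For each x ∈ X, list the open sets U ∈ τ with x ∈ U, then check whether U ∩ (A ∖ {x}) ≠ ∅ for every such U.
  x = juliett: open {juliett} ∋ x has {juliett} ∩ (A ∖ {juliett}) = ∅, so x is NOT a limit point.
  x = kilo: open {kilo} ∋ x has {kilo} ∩ (A ∖ {kilo}) = ∅, so x is NOT a limit point.
  x = lima: open {juliett, lima} ∋ x has {juliett, lima} ∩ (A ∖ {lima}) = ∅, so x is NOT a limit point.
  x = mike: open {juliett, mike} ∋ x has {juliett, mike} ∩ (A ∖ {mike}) = ∅, so x is NOT a limit point.
Collecting: A' = ∅.


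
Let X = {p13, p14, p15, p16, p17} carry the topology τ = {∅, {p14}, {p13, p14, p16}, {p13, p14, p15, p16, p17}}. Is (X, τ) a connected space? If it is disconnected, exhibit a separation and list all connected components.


(X, τ) is connected.

Find clopen sets (U ∈ τ with X ∖ U ∈ τ):
  U = ∅, X ∖ U = {p13, p14, p15, p16, p17} — both open, so U is clopen.
  U = {p13, p14, p15, p16, p17}, X ∖ U = ∅ — both open, so U is clopen.
Only trivial clopens (∅ and X) exist, so (X, τ) is connected.
Compute connected components by grouping points that agree on all clopens:
  component: {p13, p14, p15, p16, p17}


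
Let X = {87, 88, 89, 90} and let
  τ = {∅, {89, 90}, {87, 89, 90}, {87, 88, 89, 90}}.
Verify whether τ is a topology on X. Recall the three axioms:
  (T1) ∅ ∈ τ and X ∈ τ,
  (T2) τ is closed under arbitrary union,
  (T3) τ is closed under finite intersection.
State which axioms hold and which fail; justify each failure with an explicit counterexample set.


τ IS a topology on X.

Axiom (T1): ∅ ∈ τ? Yes; X ∈ τ? Yes.
Axiom (T2/T3): check pairwise unions and intersections of members of τ.
All pairwise intersections and unions checked — each lies in τ. Therefore τ satisfies (T1), (T2), (T3): it IS a topology on X.


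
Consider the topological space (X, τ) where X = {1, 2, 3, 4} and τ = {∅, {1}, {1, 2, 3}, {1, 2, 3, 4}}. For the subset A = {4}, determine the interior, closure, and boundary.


int(A) = ∅, cl(A) = {4}, ∂A = {4}.

Closed sets in (X, τ) are complements of opens:
  closed(X, τ) = {∅, {4}, {2, 3, 4}, {1, 2, 3, 4}}.
int(A) = ⋃ {U ∈ τ : U ⊆ A}. Opens contained in A: ∅.
Taking the union of these: int(A) = ∅.
cl(A) = ⋂ {C closed : A ⊆ C}. Closed sets containing A: {4}, {2, 3, 4}, {1, 2, 3, 4}.
Intersecting these: cl(A) = {4}.
∂A = cl(A) ∖ int(A) = {4} ∖ ∅ = {4}.


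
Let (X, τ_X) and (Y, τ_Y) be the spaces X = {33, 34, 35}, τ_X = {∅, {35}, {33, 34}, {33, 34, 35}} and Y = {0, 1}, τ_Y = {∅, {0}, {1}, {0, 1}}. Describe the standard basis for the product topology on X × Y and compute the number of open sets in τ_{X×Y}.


Basis B = {∅ × ∅, {35} × {0}, {35} × {1}, {33, 34} × {0}, {33, 34} × {1}, {35} × {0, 1}, {33, 34, 35} × {0}, {33, 34, 35} × {1}, {33, 34} × {0, 1}, {33, 34, 35} × {0, 1}}; |τ_{X×Y}| = 16.

Enumerate products U × V with U ∈ τ_X, V ∈ τ_Y (deduplicated):
  ∅ × ∅ = {} (∅)
  {35} × {0} = {(35,0)}
  {35} × {1} = {(35,1)}
  {33, 34} × {0} = {(33,0), (34,0)}
  {33, 34} × {1} = {(33,1), (34,1)}
  {35} × {0, 1} = {(35,0), (35,1)}
  {33, 34, 35} × {0} = {(33,0), (34,0), (35,0)}
  {33, 34, 35} × {1} = {(33,1), (34,1), (35,1)}
  {33, 34} × {0, 1} = {(33,0), (33,1), (34,0), (34,1)}
  {33, 34, 35} × {0, 1} = {(33,0), (33,1), (34,0), (34,1), (35,0), (35,1)}
These 10 distinct sets form the basis B.
Close under arbitrary unions to get τ_{X×Y}; counting gives |τ_{X×Y}| = 16.


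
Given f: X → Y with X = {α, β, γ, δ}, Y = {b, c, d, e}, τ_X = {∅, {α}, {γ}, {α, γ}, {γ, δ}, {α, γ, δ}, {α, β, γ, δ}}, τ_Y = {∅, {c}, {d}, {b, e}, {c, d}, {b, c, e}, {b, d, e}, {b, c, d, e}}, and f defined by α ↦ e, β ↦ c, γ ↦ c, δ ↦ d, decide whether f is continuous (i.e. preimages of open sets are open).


f is NOT continuous.

Compute f^{-1}(U) for each U ∈ τ_Y:
  U = ∅: f^{-1}(U) = ∅ ∈ τ_X ✓.
  U = {c}: f^{-1}(U) = {β, γ} ∉ τ_X ✗.
  U = {d}: f^{-1}(U) = {δ} ∉ τ_X ✗.
  U = {b, e}: f^{-1}(U) = {α} ∈ τ_X ✓.
  U = {c, d}: f^{-1}(U) = {β, γ, δ} ∉ τ_X ✗.
  U = {b, c, e}: f^{-1}(U) = {α, β, γ} ∉ τ_X ✗.
  U = {b, d, e}: f^{-1}(U) = {α, δ} ∉ τ_X ✗.
  U = {b, c, d, e}: f^{-1}(U) = {α, β, γ, δ} ∈ τ_X ✓.
Found U = {c} with f^{-1}(U) = {β, γ} not in τ_X. Therefore f is NOT continuous.


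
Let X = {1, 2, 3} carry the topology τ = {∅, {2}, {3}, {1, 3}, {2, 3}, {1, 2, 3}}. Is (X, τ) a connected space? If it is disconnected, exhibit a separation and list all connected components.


(X, τ) is disconnected; components = [{2}, {1, 3}].

Find clopen sets (U ∈ τ with X ∖ U ∈ τ):
  U = ∅, X ∖ U = {1, 2, 3} — both open, so U is clopen.
  U = {2}, X ∖ U = {1, 3} — both open, so U is clopen.
  U = {1, 3}, X ∖ U = {2} — both open, so U is clopen.
  U = {1, 2, 3}, X ∖ U = ∅ — both open, so U is clopen.
Nontrivial clopen(s) exist: e.g. {2}. So (X, τ) is disconnected.
Compute connected components by grouping points that agree on all clopens:
  component: {2}
  component: {1, 3}
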